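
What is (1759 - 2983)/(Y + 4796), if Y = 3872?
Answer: -306/2167 ≈ -0.14121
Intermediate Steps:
(1759 - 2983)/(Y + 4796) = (1759 - 2983)/(3872 + 4796) = -1224/8668 = -1224*1/8668 = -306/2167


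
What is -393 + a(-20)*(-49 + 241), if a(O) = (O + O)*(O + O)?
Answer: 306807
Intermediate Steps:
a(O) = 4*O² (a(O) = (2*O)*(2*O) = 4*O²)
-393 + a(-20)*(-49 + 241) = -393 + (4*(-20)²)*(-49 + 241) = -393 + (4*400)*192 = -393 + 1600*192 = -393 + 307200 = 306807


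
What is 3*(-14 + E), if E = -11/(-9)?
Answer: -115/3 ≈ -38.333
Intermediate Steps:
E = 11/9 (E = -11*(-⅑) = 11/9 ≈ 1.2222)
3*(-14 + E) = 3*(-14 + 11/9) = 3*(-115/9) = -115/3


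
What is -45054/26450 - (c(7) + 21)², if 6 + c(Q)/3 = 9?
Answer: -11925027/13225 ≈ -901.70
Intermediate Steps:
c(Q) = 9 (c(Q) = -18 + 3*9 = -18 + 27 = 9)
-45054/26450 - (c(7) + 21)² = -45054/26450 - (9 + 21)² = -45054*1/26450 - 1*30² = -22527/13225 - 1*900 = -22527/13225 - 900 = -11925027/13225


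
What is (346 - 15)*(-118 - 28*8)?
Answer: -113202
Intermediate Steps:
(346 - 15)*(-118 - 28*8) = 331*(-118 - 224) = 331*(-342) = -113202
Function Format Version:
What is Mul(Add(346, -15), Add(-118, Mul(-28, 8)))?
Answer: -113202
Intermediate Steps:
Mul(Add(346, -15), Add(-118, Mul(-28, 8))) = Mul(331, Add(-118, -224)) = Mul(331, -342) = -113202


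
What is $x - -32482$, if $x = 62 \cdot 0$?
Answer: $32482$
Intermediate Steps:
$x = 0$
$x - -32482 = 0 - -32482 = 0 + 32482 = 32482$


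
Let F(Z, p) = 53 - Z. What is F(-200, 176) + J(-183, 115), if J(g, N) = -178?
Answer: 75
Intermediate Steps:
F(-200, 176) + J(-183, 115) = (53 - 1*(-200)) - 178 = (53 + 200) - 178 = 253 - 178 = 75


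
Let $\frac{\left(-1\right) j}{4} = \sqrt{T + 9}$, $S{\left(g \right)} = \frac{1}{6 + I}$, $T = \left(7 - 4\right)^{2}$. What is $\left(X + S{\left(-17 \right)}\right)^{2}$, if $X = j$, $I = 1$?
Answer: $\frac{14113}{49} - \frac{24 \sqrt{2}}{7} \approx 283.17$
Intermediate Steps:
$T = 9$ ($T = 3^{2} = 9$)
$S{\left(g \right)} = \frac{1}{7}$ ($S{\left(g \right)} = \frac{1}{6 + 1} = \frac{1}{7}$)
$j = - 12 \sqrt{2}$ ($j = - 4 \sqrt{9 + 9} = - 4 \sqrt{18} = - 4 \cdot 3 \sqrt{2} = - 12 \sqrt{2} \approx -16.971$)
$X = - 12 \sqrt{2} \approx -16.971$
$\left(X + S{\left(-17 \right)}\right)^{2} = \left(- 12 \sqrt{2} + \frac{1}{7}\right)^{2} = \left(\frac{1}{7} - 12 \sqrt{2}\right)^{2}$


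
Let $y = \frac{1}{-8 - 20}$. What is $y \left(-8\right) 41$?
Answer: $\frac{82}{7} \approx 11.714$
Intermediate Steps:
$y = - \frac{1}{28}$ ($y = \frac{1}{-28} = - \frac{1}{28} \approx -0.035714$)
$y \left(-8\right) 41 = \left(- \frac{1}{28}\right) \left(-8\right) 41 = \frac{2}{7} \cdot 41 = \frac{82}{7}$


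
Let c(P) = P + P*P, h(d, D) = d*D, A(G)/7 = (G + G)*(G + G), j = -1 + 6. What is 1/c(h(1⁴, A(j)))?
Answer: 1/490700 ≈ 2.0379e-6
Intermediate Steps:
j = 5
A(G) = 28*G² (A(G) = 7*((G + G)*(G + G)) = 7*((2*G)*(2*G)) = 7*(4*G²) = 28*G²)
h(d, D) = D*d
c(P) = P + P²
1/c(h(1⁴, A(j))) = 1/(((28*5²)*1⁴)*(1 + (28*5²)*1⁴)) = 1/(((28*25)*1)*(1 + (28*25)*1)) = 1/((700*1)*(1 + 700*1)) = 1/(700*(1 + 700)) = 1/(700*701) = 1/490700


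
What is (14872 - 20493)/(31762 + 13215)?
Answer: -5621/44977 ≈ -0.12497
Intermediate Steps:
(14872 - 20493)/(31762 + 13215) = -5621/44977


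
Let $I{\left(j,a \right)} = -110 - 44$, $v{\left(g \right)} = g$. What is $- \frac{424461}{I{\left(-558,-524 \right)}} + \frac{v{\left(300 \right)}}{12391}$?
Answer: $\frac{5259542451}{1908214} \approx 2756.3$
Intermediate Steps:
$I{\left(j,a \right)} = -154$
$- \frac{424461}{I{\left(-558,-524 \right)}} + \frac{v{\left(300 \right)}}{12391} = - \frac{424461}{-154} + \frac{300}{12391} = \left(-424461\right) \left(- \frac{1}{154}\right) + 300 \cdot \frac{1}{12391} = \frac{424461}{154} + \frac{300}{12391} = \frac{5259542451}{1908214}$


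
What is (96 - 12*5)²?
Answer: 1296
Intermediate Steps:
(96 - 12*5)² = (96 - 60)² = 36² = 1296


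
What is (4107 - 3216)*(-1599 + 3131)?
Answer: 1365012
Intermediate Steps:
(4107 - 3216)*(-1599 + 3131) = 891*1532 = 1365012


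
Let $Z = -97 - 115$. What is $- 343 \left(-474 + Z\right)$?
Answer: $235298$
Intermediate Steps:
$Z = -212$ ($Z = -97 - 115 = -212$)
$- 343 \left(-474 + Z\right) = - 343 \left(-474 - 212\right) = \left(-343\right) \left(-686\right) = 235298$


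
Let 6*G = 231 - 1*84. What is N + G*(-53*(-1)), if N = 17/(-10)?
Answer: 6484/5 ≈ 1296.8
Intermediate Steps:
G = 49/2 (G = (231 - 1*84)/6 = (231 - 84)/6 = (1/6)*147 = 49/2 ≈ 24.500)
N = -17/10 (N = -1/10*17 = -17/10 ≈ -1.7000)
N + G*(-53*(-1)) = -17/10 + 49*(-53*(-1))/2 = -17/10 + (49/2)*53 = -17/10 + 2597/2 = 6484/5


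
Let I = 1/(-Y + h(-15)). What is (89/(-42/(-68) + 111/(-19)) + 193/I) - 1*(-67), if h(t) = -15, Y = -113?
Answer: 64003381/3375 ≈ 18964.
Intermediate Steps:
I = 1/98 (I = 1/(-1*(-113) - 15) = 1/(113 - 15) = 1/98 ≈ 0.010204)
(89/(-42/(-68) + 111/(-19)) + 193/I) - 1*(-67) = (89/(-42/(-68) + 111/(-19)) + 193/(1/98)) - 1*(-67) = (89/(-42*(-1/68) + 111*(-1/19)) + 193*98) + 67 = (89/(21/34 - 111/19) + 18914) + 67 = (89/(-3375/646) + 18914) + 67 = (89*(-646/3375) + 18914) + 67 = (-57494/3375 + 18914) + 67 = 63777256/3375 + 67 = 64003381/3375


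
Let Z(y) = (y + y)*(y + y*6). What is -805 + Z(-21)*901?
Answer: 5561969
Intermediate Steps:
Z(y) = 14*y² (Z(y) = (2*y)*(y + 6*y) = (2*y)*(7*y) = 14*y²)
-805 + Z(-21)*901 = -805 + (14*(-21)²)*901 = -805 + (14*441)*901 = -805 + 6174*901 = -805 + 5562774 = 5561969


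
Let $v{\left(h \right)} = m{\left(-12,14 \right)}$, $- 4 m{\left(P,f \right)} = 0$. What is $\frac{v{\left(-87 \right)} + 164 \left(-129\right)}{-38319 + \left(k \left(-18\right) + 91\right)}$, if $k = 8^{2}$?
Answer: $\frac{5289}{9845} \approx 0.53723$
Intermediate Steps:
$m{\left(P,f \right)} = 0$ ($m{\left(P,f \right)} = \left(- \frac{1}{4}\right) 0 = 0$)
$v{\left(h \right)} = 0$
$k = 64$
$\frac{v{\left(-87 \right)} + 164 \left(-129\right)}{-38319 + \left(k \left(-18\right) + 91\right)} = \frac{0 + 164 \left(-129\right)}{-38319 + \left(64 \left(-18\right) + 91\right)} = \frac{0 - 21156}{-38319 + \left(-1152 + 91\right)} = - \frac{21156}{-38319 - 1061} = - \frac{21156}{-39380} = \left(-21156\right) \left(- \frac{1}{39380}\right) = \frac{5289}{9845}$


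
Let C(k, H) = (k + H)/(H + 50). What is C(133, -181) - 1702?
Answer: -222914/131 ≈ -1701.6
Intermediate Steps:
C(k, H) = (H + k)/(50 + H)
C(133, -181) - 1702 = (-181 + 133)/(50 - 181) - 1702 = -48/(-131) - 1702 = -1/131*(-48) - 1702 = 48/131 - 1702 = -222914/131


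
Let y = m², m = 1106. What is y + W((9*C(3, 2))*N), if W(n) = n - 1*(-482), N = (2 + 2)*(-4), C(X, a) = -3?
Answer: 1224150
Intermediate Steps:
N = -16 (N = 4*(-4) = -16)
W(n) = 482 + n (W(n) = n + 482 = 482 + n)
y = 1223236 (y = 1106² = 1223236)
y + W((9*C(3, 2))*N) = 1223236 + (482 + (9*(-3))*(-16)) = 1223236 + (482 - 27*(-16)) = 1223236 + (482 + 432) = 1223236 + 914 = 1224150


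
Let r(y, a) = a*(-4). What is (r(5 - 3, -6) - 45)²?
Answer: 441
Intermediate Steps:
r(y, a) = -4*a
(r(5 - 3, -6) - 45)² = (-4*(-6) - 45)² = (24 - 45)² = (-21)² = 441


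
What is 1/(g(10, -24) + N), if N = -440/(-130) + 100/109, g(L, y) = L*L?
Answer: 1417/147796 ≈ 0.0095875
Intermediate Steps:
g(L, y) = L²
N = 6096/1417 (N = -440*(-1/130) + 100*(1/109) = 44/13 + 100/109 = 6096/1417 ≈ 4.3020)
1/(g(10, -24) + N) = 1/(10² + 6096/1417) = 1/(100 + 6096/1417) = 1/(147796/1417) = 1417/147796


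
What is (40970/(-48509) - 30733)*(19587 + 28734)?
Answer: -72040235865507/48509 ≈ -1.4851e+9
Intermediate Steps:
(40970/(-48509) - 30733)*(19587 + 28734) = (40970*(-1/48509) - 30733)*48321 = (-40970/48509 - 30733)*48321 = -1490868067/48509*48321 = -72040235865507/48509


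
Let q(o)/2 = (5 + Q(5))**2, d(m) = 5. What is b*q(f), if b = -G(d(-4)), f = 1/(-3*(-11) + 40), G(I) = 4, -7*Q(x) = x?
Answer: -7200/49 ≈ -146.94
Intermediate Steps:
Q(x) = -x/7
f = 1/73 (f = 1/(33 + 40) = 1/73 ≈ 0.013699)
q(o) = 1800/49 (q(o) = 2*(5 - 1/7*5)**2 = 2*(5 - 5/7)**2 = 2*(30/7)**2 = 2*(900/49) = 1800/49)
b = -4 (b = -1*4 = -4)
b*q(f) = -4*1800/49 = -7200/49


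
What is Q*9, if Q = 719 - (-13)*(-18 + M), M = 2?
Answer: 4599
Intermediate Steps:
Q = 511 (Q = 719 - (-13)*(-18 + 2) = 719 - (-13)*(-16) = 719 - 1*208 = 719 - 208 = 511)
Q*9 = 511*9 = 4599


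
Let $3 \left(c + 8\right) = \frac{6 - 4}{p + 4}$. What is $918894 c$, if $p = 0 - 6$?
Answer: $-7657450$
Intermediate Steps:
$p = -6$ ($p = 0 - 6 = -6$)
$c = - \frac{25}{3}$ ($c = -8 + \frac{\left(6 - 4\right) \frac{1}{-6 + 4}}{3} = -8 + \frac{2 \frac{1}{-2}}{3} = -8 + \frac{2 \left(- \frac{1}{2}\right)}{3} = -8 + \frac{1}{3} \left(-1\right) = -8 - \frac{1}{3} = - \frac{25}{3} \approx -8.3333$)
$918894 c = 918894 \left(- \frac{25}{3}\right) = -7657450$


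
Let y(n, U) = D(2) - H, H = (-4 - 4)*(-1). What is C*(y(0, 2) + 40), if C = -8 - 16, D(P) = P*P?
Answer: -864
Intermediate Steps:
D(P) = P²
H = 8 (H = -8*(-1) = 8)
y(n, U) = -4 (y(n, U) = 2² - 1*8 = 4 - 8 = -4)
C = -24
C*(y(0, 2) + 40) = -24*(-4 + 40) = -24*36 = -864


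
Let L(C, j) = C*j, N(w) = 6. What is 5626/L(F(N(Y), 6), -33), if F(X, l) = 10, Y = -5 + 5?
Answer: -2813/165 ≈ -17.048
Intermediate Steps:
Y = 0
5626/L(F(N(Y), 6), -33) = 5626/((10*(-33))) = 5626/(-330) = 5626*(-1/330) = -2813/165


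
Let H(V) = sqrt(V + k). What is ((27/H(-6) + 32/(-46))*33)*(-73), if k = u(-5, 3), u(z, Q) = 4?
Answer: 38544/23 + 65043*I*sqrt(2)/2 ≈ 1675.8 + 45992.0*I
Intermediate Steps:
k = 4
H(V) = sqrt(4 + V) (H(V) = sqrt(V + 4) = sqrt(4 + V))
((27/H(-6) + 32/(-46))*33)*(-73) = ((27/(sqrt(4 - 6)) + 32/(-46))*33)*(-73) = ((27/(sqrt(-2)) + 32*(-1/46))*33)*(-73) = ((27/((I*sqrt(2))) - 16/23)*33)*(-73) = ((27*(-I*sqrt(2)/2) - 16/23)*33)*(-73) = ((-27*I*sqrt(2)/2 - 16/23)*33)*(-73) = ((-16/23 - 27*I*sqrt(2)/2)*33)*(-73) = (-528/23 - 891*I*sqrt(2)/2)*(-73) = 38544/23 + 65043*I*sqrt(2)/2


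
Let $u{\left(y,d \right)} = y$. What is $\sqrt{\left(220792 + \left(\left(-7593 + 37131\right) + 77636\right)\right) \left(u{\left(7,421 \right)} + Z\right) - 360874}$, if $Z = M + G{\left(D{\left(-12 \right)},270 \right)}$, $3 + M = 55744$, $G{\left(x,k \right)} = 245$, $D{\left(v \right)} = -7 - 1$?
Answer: $2 \sqrt{4590859841} \approx 1.3551 \cdot 10^{5}$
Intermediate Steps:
$D{\left(v \right)} = -8$
$M = 55741$ ($M = -3 + 55744 = 55741$)
$Z = 55986$ ($Z = 55741 + 245 = 55986$)
$\sqrt{\left(220792 + \left(\left(-7593 + 37131\right) + 77636\right)\right) \left(u{\left(7,421 \right)} + Z\right) - 360874} = \sqrt{\left(220792 + \left(\left(-7593 + 37131\right) + 77636\right)\right) \left(7 + 55986\right) - 360874} = \sqrt{\left(220792 + \left(29538 + 77636\right)\right) 55993 - 360874} = \sqrt{\left(220792 + 107174\right) 55993 - 360874} = \sqrt{327966 \cdot 55993 - 360874} = \sqrt{18363800238 - 360874} = \sqrt{18363439364} = 2 \sqrt{4590859841}$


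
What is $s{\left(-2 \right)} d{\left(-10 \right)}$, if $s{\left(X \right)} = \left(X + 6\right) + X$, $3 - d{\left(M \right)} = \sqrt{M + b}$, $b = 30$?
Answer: $6 - 4 \sqrt{5} \approx -2.9443$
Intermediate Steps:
$d{\left(M \right)} = 3 - \sqrt{30 + M}$ ($d{\left(M \right)} = 3 - \sqrt{M + 30} = 3 - \sqrt{30 + M}$)
$s{\left(X \right)} = 6 + 2 X$ ($s{\left(X \right)} = \left(6 + X\right) + X = 6 + 2 X$)
$s{\left(-2 \right)} d{\left(-10 \right)} = \left(6 + 2 \left(-2\right)\right) \left(3 - \sqrt{30 - 10}\right) = \left(6 - 4\right) \left(3 - \sqrt{20}\right) = 2 \left(3 - 2 \sqrt{5}\right) = 6 - 4 \sqrt{5}$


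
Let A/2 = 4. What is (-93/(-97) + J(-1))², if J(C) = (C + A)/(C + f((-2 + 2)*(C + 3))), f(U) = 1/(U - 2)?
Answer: 1164241/84681 ≈ 13.749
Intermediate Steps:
A = 8 (A = 2*4 = 8)
f(U) = 1/(-2 + U)
J(C) = (8 + C)/(-½ + C) (J(C) = (C + 8)/(C + 1/(-2 + (-2 + 2)*(C + 3))) = (8 + C)/(C + 1/(-2 + 0*(3 + C))) = (8 + C)/(C + 1/(-2 + 0)) = (8 + C)/(C + 1/(-2)) = (8 + C)/(C - ½) = (8 + C)/(-½ + C))
(-93/(-97) + J(-1))² = (-93/(-97) + 2*(8 - 1)/(-1 + 2*(-1)))² = (-93*(-1/97) + 2*7/(-1 - 2))² = (93/97 + 2*7/(-3))² = (93/97 + 2*(-⅓)*7)² = (93/97 - 14/3)² = (-1079/291)² = 1164241/84681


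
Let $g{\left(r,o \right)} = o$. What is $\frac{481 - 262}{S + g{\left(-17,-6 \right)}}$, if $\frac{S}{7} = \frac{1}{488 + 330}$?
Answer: $- \frac{179142}{4901} \approx -36.552$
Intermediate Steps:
$S = \frac{7}{818}$ ($S = \frac{7}{488 + 330} = \frac{7}{818} \approx 0.0085575$)
$\frac{481 - 262}{S + g{\left(-17,-6 \right)}} = \frac{481 - 262}{\frac{7}{818} - 6} = \frac{219}{- \frac{4901}{818}} = 219 \left(- \frac{818}{4901}\right) = - \frac{179142}{4901}$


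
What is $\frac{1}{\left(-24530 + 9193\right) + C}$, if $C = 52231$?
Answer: $\frac{1}{36894} \approx 2.7105 \cdot 10^{-5}$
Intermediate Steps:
$\frac{1}{\left(-24530 + 9193\right) + C} = \frac{1}{\left(-24530 + 9193\right) + 52231} = \frac{1}{-15337 + 52231} = \frac{1}{36894}$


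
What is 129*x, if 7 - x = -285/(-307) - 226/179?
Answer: 51991902/54953 ≈ 946.12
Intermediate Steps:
x = 403038/54953 (x = 7 - (-285/(-307) - 226/179) = 7 - (-285*(-1/307) - 226*1/179) = 7 - (285/307 - 226/179) = 7 - 1*(-18367/54953) = 7 + 18367/54953 = 403038/54953 ≈ 7.3342)
129*x = 129*(403038/54953) = 51991902/54953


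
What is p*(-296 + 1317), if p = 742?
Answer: 757582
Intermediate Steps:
p*(-296 + 1317) = 742*(-296 + 1317) = 742*1021 = 757582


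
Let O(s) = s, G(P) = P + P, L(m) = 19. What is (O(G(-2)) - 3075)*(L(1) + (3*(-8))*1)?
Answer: 15395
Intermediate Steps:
G(P) = 2*P
(O(G(-2)) - 3075)*(L(1) + (3*(-8))*1) = (2*(-2) - 3075)*(19 + (3*(-8))*1) = (-4 - 3075)*(19 - 24*1) = -3079*(19 - 24) = -3079*(-5) = 15395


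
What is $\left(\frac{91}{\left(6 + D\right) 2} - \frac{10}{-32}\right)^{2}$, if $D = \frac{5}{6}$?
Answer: $\frac{20912329}{430336} \approx 48.595$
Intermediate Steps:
$D = \frac{5}{6}$ ($D = 5 \cdot \frac{1}{6} = \frac{5}{6} \approx 0.83333$)
$\left(\frac{91}{\left(6 + D\right) 2} - \frac{10}{-32}\right)^{2} = \left(\frac{91}{\left(6 + \frac{5}{6}\right) 2} - \frac{10}{-32}\right)^{2} = \left(\frac{91}{\frac{41}{6} \cdot 2} - - \frac{5}{16}\right)^{2} = \left(\frac{91}{\frac{41}{3}} + \frac{5}{16}\right)^{2} = \left(91 \cdot \frac{3}{41} + \frac{5}{16}\right)^{2} = \left(\frac{273}{41} + \frac{5}{16}\right)^{2} = \left(\frac{4573}{656}\right)^{2} = \frac{20912329}{430336}$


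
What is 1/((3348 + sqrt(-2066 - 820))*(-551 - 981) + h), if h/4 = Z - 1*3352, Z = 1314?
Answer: I/(4*(-1284322*I + 383*sqrt(2886))) ≈ -1.9461e-7 + 3.1177e-9*I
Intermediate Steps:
h = -8152 (h = 4*(1314 - 1*3352) = 4*(1314 - 3352) = 4*(-2038) = -8152)
1/((3348 + sqrt(-2066 - 820))*(-551 - 981) + h) = 1/((3348 + sqrt(-2066 - 820))*(-551 - 981) - 8152) = 1/((3348 + sqrt(-2886))*(-1532) - 8152) = 1/((3348 + I*sqrt(2886))*(-1532) - 8152) = 1/((-5129136 - 1532*I*sqrt(2886)) - 8152) = 1/(-5137288 - 1532*I*sqrt(2886))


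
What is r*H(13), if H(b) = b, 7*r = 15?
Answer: 195/7 ≈ 27.857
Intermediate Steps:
r = 15/7 (r = (1/7)*15 = 15/7 ≈ 2.1429)
r*H(13) = (15/7)*13 = 195/7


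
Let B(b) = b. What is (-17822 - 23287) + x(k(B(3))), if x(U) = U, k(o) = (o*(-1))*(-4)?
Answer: -41097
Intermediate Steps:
k(o) = 4*o (k(o) = -o*(-4) = 4*o)
(-17822 - 23287) + x(k(B(3))) = (-17822 - 23287) + 4*3 = -41109 + 12 = -41097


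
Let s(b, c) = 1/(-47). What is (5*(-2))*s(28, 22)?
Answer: 10/47 ≈ 0.21277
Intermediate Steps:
s(b, c) = -1/47
(5*(-2))*s(28, 22) = (5*(-2))*(-1/47) = -10*(-1/47) = 10/47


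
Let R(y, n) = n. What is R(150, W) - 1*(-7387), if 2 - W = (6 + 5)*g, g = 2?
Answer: 7367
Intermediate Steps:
W = -20 (W = 2 - (6 + 5)*2 = 2 - 11*2 = 2 - 1*22 = 2 - 22 = -20)
R(150, W) - 1*(-7387) = -20 - 1*(-7387) = -20 + 7387 = 7367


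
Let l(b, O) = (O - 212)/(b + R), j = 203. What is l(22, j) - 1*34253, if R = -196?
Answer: -1986671/58 ≈ -34253.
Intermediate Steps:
l(b, O) = (-212 + O)/(-196 + b) (l(b, O) = (O - 212)/(b - 196) = (-212 + O)/(-196 + b))
l(22, j) - 1*34253 = (-212 + 203)/(-196 + 22) - 1*34253 = -9/(-174) - 34253 = -1/174*(-9) - 34253 = 3/58 - 34253 = -1986671/58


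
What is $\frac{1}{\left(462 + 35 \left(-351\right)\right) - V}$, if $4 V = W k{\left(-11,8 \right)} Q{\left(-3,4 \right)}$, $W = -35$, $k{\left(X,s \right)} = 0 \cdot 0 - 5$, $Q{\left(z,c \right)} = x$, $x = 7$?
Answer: $- \frac{4}{48517} \approx -8.2445 \cdot 10^{-5}$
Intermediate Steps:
$Q{\left(z,c \right)} = 7$
$k{\left(X,s \right)} = -5$ ($k{\left(X,s \right)} = 0 - 5 = -5$)
$V = \frac{1225}{4}$ ($V = \frac{\left(-35\right) \left(-5\right) 7}{4} = \frac{175 \cdot 7}{4} = \frac{1}{4} \cdot 1225 = \frac{1225}{4} \approx 306.25$)
$\frac{1}{\left(462 + 35 \left(-351\right)\right) - V} = \frac{1}{\left(462 + 35 \left(-351\right)\right) - \frac{1225}{4}} = \frac{1}{\left(462 - 12285\right) - \frac{1225}{4}} = \frac{1}{-11823 - \frac{1225}{4}} = \frac{1}{- \frac{48517}{4}} = - \frac{4}{48517}$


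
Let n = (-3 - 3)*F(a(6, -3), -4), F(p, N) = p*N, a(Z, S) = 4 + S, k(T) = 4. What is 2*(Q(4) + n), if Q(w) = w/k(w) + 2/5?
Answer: 254/5 ≈ 50.800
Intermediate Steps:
F(p, N) = N*p
n = 24 (n = (-3 - 3)*(-4*(4 - 3)) = -(-24) = -6*(-4) = 24)
Q(w) = ⅖ + w/4 (Q(w) = w/4 + 2/5 = w*(¼) + 2*(⅕) = w/4 + ⅖ = ⅖ + w/4)
2*(Q(4) + n) = 2*((⅖ + (¼)*4) + 24) = 2*((⅖ + 1) + 24) = 2*(7/5 + 24) = 2*(127/5) = 254/5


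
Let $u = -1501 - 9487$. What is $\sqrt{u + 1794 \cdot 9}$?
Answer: $\sqrt{5158} \approx 71.819$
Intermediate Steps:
$u = -10988$
$\sqrt{u + 1794 \cdot 9} = \sqrt{-10988 + 1794 \cdot 9} = \sqrt{-10988 + 16146} = \sqrt{5158}$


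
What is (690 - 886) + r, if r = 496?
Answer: 300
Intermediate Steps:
(690 - 886) + r = (690 - 886) + 496 = -196 + 496 = 300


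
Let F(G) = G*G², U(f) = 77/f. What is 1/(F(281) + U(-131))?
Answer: 131/2906633294 ≈ 4.5069e-8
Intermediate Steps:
F(G) = G³
1/(F(281) + U(-131)) = 1/(281³ + 77/(-131)) = 1/(22188041 + 77*(-1/131)) = 1/(22188041 - 77/131) = 1/(2906633294/131) = 131/2906633294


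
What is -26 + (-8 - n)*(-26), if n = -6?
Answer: 26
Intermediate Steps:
-26 + (-8 - n)*(-26) = -26 + (-8 - 1*(-6))*(-26) = -26 + (-8 + 6)*(-26) = -26 - 2*(-26) = -26 + 52 = 26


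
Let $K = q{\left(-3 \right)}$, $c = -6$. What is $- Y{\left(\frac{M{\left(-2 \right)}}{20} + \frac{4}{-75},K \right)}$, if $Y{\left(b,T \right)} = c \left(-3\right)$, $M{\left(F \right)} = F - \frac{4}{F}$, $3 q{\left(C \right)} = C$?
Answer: $-18$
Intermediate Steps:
$q{\left(C \right)} = \frac{C}{3}$
$K = -1$ ($K = \frac{1}{3} \left(-3\right) = -1$)
$Y{\left(b,T \right)} = 18$ ($Y{\left(b,T \right)} = \left(-6\right) \left(-3\right) = 18$)
$- Y{\left(\frac{M{\left(-2 \right)}}{20} + \frac{4}{-75},K \right)} = \left(-1\right) 18 = -18$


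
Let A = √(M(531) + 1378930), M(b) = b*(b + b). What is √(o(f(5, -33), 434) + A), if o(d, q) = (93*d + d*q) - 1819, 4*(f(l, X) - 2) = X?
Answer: √(-20451 + 8*√485713)/2 ≈ 60.983*I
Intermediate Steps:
M(b) = 2*b² (M(b) = b*(2*b) = 2*b²)
f(l, X) = 2 + X/4
o(d, q) = -1819 + 93*d + d*q
A = 2*√485713 (A = √(2*531² + 1378930) = √(2*281961 + 1378930) = √(563922 + 1378930) = √1942852 = 2*√485713 ≈ 1393.9)
√(o(f(5, -33), 434) + A) = √((-1819 + 93*(2 + (¼)*(-33)) + (2 + (¼)*(-33))*434) + 2*√485713) = √((-1819 + 93*(2 - 33/4) + (2 - 33/4)*434) + 2*√485713) = √((-1819 + 93*(-25/4) - 25/4*434) + 2*√485713) = √((-1819 - 2325/4 - 5425/2) + 2*√485713) = √(-20451/4 + 2*√485713)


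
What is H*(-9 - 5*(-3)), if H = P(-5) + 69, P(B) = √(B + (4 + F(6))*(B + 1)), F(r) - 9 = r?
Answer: 414 + 54*I ≈ 414.0 + 54.0*I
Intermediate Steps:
F(r) = 9 + r
P(B) = √(19 + 20*B) (P(B) = √(B + (4 + (9 + 6))*(B + 1)) = √(B + (4 + 15)*(1 + B)) = √(B + 19*(1 + B)) = √(B + (19 + 19*B)) = √(19 + 20*B))
H = 69 + 9*I (H = √(19 + 20*(-5)) + 69 = √(19 - 100) + 69 = √(-81) + 69 = 9*I + 69 = 69 + 9*I ≈ 69.0 + 9.0*I)
H*(-9 - 5*(-3)) = (69 + 9*I)*(-9 - 5*(-3)) = (69 + 9*I)*(-9 + 15) = (69 + 9*I)*6 = 414 + 54*I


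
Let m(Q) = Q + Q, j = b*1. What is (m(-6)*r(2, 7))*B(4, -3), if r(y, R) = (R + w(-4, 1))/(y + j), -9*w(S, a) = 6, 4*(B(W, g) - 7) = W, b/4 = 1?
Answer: -304/3 ≈ -101.33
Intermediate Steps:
b = 4 (b = 4*1 = 4)
B(W, g) = 7 + W/4
w(S, a) = -⅔ (w(S, a) = -⅑*6 = -⅔)
j = 4 (j = 4*1 = 4)
r(y, R) = (-⅔ + R)/(4 + y) (r(y, R) = (R - ⅔)/(y + 4) = (-⅔ + R)/(4 + y))
m(Q) = 2*Q
(m(-6)*r(2, 7))*B(4, -3) = ((2*(-6))*((-⅔ + 7)/(4 + 2)))*(7 + (¼)*4) = (-12*19/(6*3))*(7 + 1) = -2*19/3*8 = -12*19/18*8 = -38/3*8 = -304/3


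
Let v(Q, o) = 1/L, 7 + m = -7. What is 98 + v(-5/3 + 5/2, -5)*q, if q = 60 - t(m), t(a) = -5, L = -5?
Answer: 85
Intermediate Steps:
m = -14 (m = -7 - 7 = -14)
v(Q, o) = -⅕ (v(Q, o) = 1/(-5) = -⅕)
q = 65 (q = 60 - 1*(-5) = 60 + 5 = 65)
98 + v(-5/3 + 5/2, -5)*q = 98 - ⅕*65 = 98 - 13 = 85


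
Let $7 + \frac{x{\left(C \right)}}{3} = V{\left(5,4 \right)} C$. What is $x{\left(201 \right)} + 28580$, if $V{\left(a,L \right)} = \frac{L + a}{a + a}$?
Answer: $\frac{291017}{10} \approx 29102.0$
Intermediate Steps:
$V{\left(a,L \right)} = \frac{L + a}{2 a}$
$x{\left(C \right)} = -21 + \frac{27 C}{10}$ ($x{\left(C \right)} = -21 + 3 \frac{4 + 5}{2 \cdot 5} C = -21 + 3 \cdot \frac{1}{2} \cdot \frac{1}{5} \cdot 9 C = -21 + 3 \frac{9 C}{10} = -21 + \frac{27 C}{10}$)
$x{\left(201 \right)} + 28580 = \left(-21 + \frac{27}{10} \cdot 201\right) + 28580 = \left(-21 + \frac{5427}{10}\right) + 28580 = \frac{5217}{10} + 28580 = \frac{291017}{10}$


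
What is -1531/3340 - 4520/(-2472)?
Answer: 1414021/1032060 ≈ 1.3701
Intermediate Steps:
-1531/3340 - 4520/(-2472) = -1531*1/3340 - 4520*(-1/2472) = -1531/3340 + 565/309 = 1414021/1032060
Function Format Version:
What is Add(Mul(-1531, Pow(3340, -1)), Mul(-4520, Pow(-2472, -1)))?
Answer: Rational(1414021, 1032060) ≈ 1.3701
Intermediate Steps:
Add(Mul(-1531, Pow(3340, -1)), Mul(-4520, Pow(-2472, -1))) = Add(Mul(-1531, Rational(1, 3340)), Mul(-4520, Rational(-1, 2472))) = Add(Rational(-1531, 3340), Rational(565, 309)) = Rational(1414021, 1032060)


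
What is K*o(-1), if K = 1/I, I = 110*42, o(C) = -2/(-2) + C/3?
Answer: 1/6930 ≈ 0.00014430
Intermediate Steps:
o(C) = 1 + C/3 (o(C) = -2*(-½) + C*(⅓) = 1 + C/3)
I = 4620
K = 1/4620 ≈ 0.00021645
K*o(-1) = (1 + (⅓)*(-1))/4620 = (1 - ⅓)/4620 = (1/4620)*(⅔) = 1/6930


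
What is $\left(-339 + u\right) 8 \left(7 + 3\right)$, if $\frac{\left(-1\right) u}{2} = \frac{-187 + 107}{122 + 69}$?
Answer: $- \frac{5167120}{191} \approx -27053.0$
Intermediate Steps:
$u = \frac{160}{191}$ ($u = - 2 \frac{-187 + 107}{122 + 69} = - 2 \left(- \frac{80}{191}\right) = - 2 \left(\left(-80\right) \frac{1}{191}\right) = \left(-2\right) \left(- \frac{80}{191}\right) = \frac{160}{191} \approx 0.8377$)
$\left(-339 + u\right) 8 \left(7 + 3\right) = \left(-339 + \frac{160}{191}\right) 8 \left(7 + 3\right) = - \frac{64589 \cdot 8 \cdot 10}{191} = \left(- \frac{64589}{191}\right) 80 = - \frac{5167120}{191}$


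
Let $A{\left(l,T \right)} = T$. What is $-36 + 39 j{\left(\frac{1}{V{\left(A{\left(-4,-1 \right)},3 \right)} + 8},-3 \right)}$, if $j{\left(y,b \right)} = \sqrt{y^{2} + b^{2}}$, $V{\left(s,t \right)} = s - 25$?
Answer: $-36 + \frac{13 \sqrt{2917}}{6} \approx 81.02$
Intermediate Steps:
$V{\left(s,t \right)} = -25 + s$ ($V{\left(s,t \right)} = s - 25 = -25 + s$)
$j{\left(y,b \right)} = \sqrt{b^{2} + y^{2}}$
$-36 + 39 j{\left(\frac{1}{V{\left(A{\left(-4,-1 \right)},3 \right)} + 8},-3 \right)} = -36 + 39 \sqrt{\left(-3\right)^{2} + \left(\frac{1}{\left(-25 - 1\right) + 8}\right)^{2}} = -36 + 39 \sqrt{9 + \left(\frac{1}{-26 + 8}\right)^{2}} = -36 + 39 \sqrt{9 + \left(\frac{1}{-18}\right)^{2}} = -36 + 39 \sqrt{9 + \left(- \frac{1}{18}\right)^{2}} = -36 + 39 \sqrt{9 + \frac{1}{324}} = -36 + 39 \sqrt{\frac{2917}{324}} = -36 + 39 \frac{\sqrt{2917}}{18} = -36 + \frac{13 \sqrt{2917}}{6}$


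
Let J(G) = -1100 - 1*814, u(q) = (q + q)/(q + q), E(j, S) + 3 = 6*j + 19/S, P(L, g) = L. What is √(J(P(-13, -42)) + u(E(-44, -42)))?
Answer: I*√1913 ≈ 43.738*I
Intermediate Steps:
E(j, S) = -3 + 6*j + 19/S (E(j, S) = -3 + (6*j + 19/S) = -3 + 6*j + 19/S)
u(q) = 1 (u(q) = (2*q)/((2*q)) = (2*q)*(1/(2*q)) = 1)
J(G) = -1914 (J(G) = -1100 - 814 = -1914)
√(J(P(-13, -42)) + u(E(-44, -42))) = √(-1914 + 1) = √(-1913) = I*√1913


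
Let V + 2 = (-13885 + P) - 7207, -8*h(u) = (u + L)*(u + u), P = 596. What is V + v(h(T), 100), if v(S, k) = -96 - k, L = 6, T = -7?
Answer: -20694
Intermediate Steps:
h(u) = -u*(6 + u)/4 (h(u) = -(u + 6)*(u + u)/8 = -(6 + u)*2*u/8 = -u*(6 + u)/4)
V = -20498 (V = -2 + ((-13885 + 596) - 7207) = -2 + (-13289 - 7207) = -2 - 20496 = -20498)
V + v(h(T), 100) = -20498 + (-96 - 1*100) = -20498 + (-96 - 100) = -20498 - 196 = -20694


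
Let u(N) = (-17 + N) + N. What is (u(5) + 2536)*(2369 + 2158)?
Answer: 11448783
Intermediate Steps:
u(N) = -17 + 2*N
(u(5) + 2536)*(2369 + 2158) = ((-17 + 2*5) + 2536)*(2369 + 2158) = ((-17 + 10) + 2536)*4527 = (-7 + 2536)*4527 = 2529*4527 = 11448783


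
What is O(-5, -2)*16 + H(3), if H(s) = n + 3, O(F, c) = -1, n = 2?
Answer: -11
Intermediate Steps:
H(s) = 5 (H(s) = 2 + 3 = 5)
O(-5, -2)*16 + H(3) = -1*16 + 5 = -16 + 5 = -11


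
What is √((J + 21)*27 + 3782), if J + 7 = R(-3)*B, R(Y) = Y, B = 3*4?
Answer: 2*√797 ≈ 56.462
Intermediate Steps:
B = 12
J = -43 (J = -7 - 3*12 = -7 - 36 = -43)
√((J + 21)*27 + 3782) = √((-43 + 21)*27 + 3782) = √(-22*27 + 3782) = √(-594 + 3782) = √3188 = 2*√797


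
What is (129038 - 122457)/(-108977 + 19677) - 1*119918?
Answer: -10708683981/89300 ≈ -1.1992e+5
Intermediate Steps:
(129038 - 122457)/(-108977 + 19677) - 1*119918 = 6581/(-89300) - 119918 = 6581*(-1/89300) - 119918 = -6581/89300 - 119918 = -10708683981/89300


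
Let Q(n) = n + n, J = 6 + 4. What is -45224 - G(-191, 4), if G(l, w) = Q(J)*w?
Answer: -45304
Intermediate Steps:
J = 10
Q(n) = 2*n
G(l, w) = 20*w (G(l, w) = (2*10)*w = 20*w)
-45224 - G(-191, 4) = -45224 - 20*4 = -45224 - 1*80 = -45224 - 80 = -45304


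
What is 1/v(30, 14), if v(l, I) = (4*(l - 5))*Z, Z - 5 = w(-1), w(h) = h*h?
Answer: 1/600 ≈ 0.0016667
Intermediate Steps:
w(h) = h**2
Z = 6 (Z = 5 + (-1)**2 = 5 + 1 = 6)
v(l, I) = -120 + 24*l (v(l, I) = (4*(l - 5))*6 = (4*(-5 + l))*6 = (-20 + 4*l)*6 = -120 + 24*l)
1/v(30, 14) = 1/(-120 + 24*30) = 1/(-120 + 720) = 1/600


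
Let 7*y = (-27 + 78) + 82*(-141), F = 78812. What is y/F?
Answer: -11511/551684 ≈ -0.020865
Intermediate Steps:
y = -11511/7 (y = ((-27 + 78) + 82*(-141))/7 = (51 - 11562)/7 = (⅐)*(-11511) = -11511/7 ≈ -1644.4)
y/F = -11511/7/78812 = -11511/7*1/78812 = -11511/551684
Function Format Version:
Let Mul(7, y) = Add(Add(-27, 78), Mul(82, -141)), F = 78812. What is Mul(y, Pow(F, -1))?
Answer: Rational(-11511, 551684) ≈ -0.020865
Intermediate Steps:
y = Rational(-11511, 7) (y = Mul(Rational(1, 7), Add(Add(-27, 78), Mul(82, -141))) = Mul(Rational(1, 7), Add(51, -11562)) = Mul(Rational(1, 7), -11511) = Rational(-11511, 7) ≈ -1644.4)
Mul(y, Pow(F, -1)) = Mul(Rational(-11511, 7), Pow(78812, -1)) = Mul(Rational(-11511, 7), Rational(1, 78812)) = Rational(-11511, 551684)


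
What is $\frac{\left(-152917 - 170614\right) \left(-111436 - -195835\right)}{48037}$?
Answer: $- \frac{27305692869}{48037} \approx -5.6843 \cdot 10^{5}$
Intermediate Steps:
$\frac{\left(-152917 - 170614\right) \left(-111436 - -195835\right)}{48037} = - 323531 \left(-111436 + 195835\right) \frac{1}{48037} = \left(-323531\right) 84399 \cdot \frac{1}{48037} = \left(-27305692869\right) \frac{1}{48037} = - \frac{27305692869}{48037}$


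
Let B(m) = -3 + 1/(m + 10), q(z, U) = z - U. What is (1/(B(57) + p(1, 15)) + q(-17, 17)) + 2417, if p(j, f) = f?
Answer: 1918382/805 ≈ 2383.1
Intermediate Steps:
B(m) = -3 + 1/(10 + m)
(1/(B(57) + p(1, 15)) + q(-17, 17)) + 2417 = (1/((-29 - 3*57)/(10 + 57) + 15) + (-17 - 1*17)) + 2417 = (1/((-29 - 171)/67 + 15) + (-17 - 17)) + 2417 = (1/((1/67)*(-200) + 15) - 34) + 2417 = (1/(-200/67 + 15) - 34) + 2417 = (1/(805/67) - 34) + 2417 = (67/805 - 34) + 2417 = -27303/805 + 2417 = 1918382/805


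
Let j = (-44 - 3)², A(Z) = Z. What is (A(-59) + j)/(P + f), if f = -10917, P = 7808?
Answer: -2150/3109 ≈ -0.69154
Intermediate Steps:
j = 2209 (j = (-47)² = 2209)
(A(-59) + j)/(P + f) = (-59 + 2209)/(7808 - 10917) = 2150/(-3109) = 2150*(-1/3109) = -2150/3109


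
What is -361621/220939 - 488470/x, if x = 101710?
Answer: -14470254524/2247170569 ≈ -6.4393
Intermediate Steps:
-361621/220939 - 488470/x = -361621/220939 - 488470/101710 = -361621*1/220939 - 488470*1/101710 = -361621/220939 - 48847/10171 = -14470254524/2247170569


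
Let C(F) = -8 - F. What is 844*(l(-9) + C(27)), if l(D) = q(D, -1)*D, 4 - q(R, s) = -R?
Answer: 8440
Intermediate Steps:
q(R, s) = 4 + R (q(R, s) = 4 - (-1)*R = 4 + R)
l(D) = D*(4 + D) (l(D) = (4 + D)*D = D*(4 + D))
844*(l(-9) + C(27)) = 844*(-9*(4 - 9) + (-8 - 1*27)) = 844*(-9*(-5) + (-8 - 27)) = 844*(45 - 35) = 844*10 = 8440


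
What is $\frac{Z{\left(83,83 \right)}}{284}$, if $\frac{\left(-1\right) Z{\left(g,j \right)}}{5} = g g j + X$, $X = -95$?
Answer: $-10065$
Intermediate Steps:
$Z{\left(g,j \right)} = 475 - 5 j g^{2}$ ($Z{\left(g,j \right)} = - 5 \left(g g j - 95\right) = - 5 \left(g^{2} j - 95\right) = - 5 \left(j g^{2} - 95\right) = - 5 \left(-95 + j g^{2}\right) = 475 - 5 j g^{2}$)
$\frac{Z{\left(83,83 \right)}}{284} = \frac{475 - 415 \cdot 83^{2}}{284} = \left(475 - 415 \cdot 6889\right) \frac{1}{284} = \left(475 - 2858935\right) \frac{1}{284} = \left(-2858460\right) \frac{1}{284} = -10065$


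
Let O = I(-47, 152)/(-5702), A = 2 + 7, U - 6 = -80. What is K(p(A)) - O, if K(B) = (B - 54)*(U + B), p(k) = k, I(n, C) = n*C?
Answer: 8335603/2851 ≈ 2923.7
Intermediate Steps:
U = -74 (U = 6 - 80 = -74)
A = 9
I(n, C) = C*n
K(B) = (-74 + B)*(-54 + B) (K(B) = (B - 54)*(-74 + B) = (-54 + B)*(-74 + B) = (-74 + B)*(-54 + B))
O = 3572/2851 (O = (152*(-47))/(-5702) = -7144*(-1/5702) = 3572/2851 ≈ 1.2529)
K(p(A)) - O = (3996 + 9² - 128*9) - 1*3572/2851 = (3996 + 81 - 1152) - 3572/2851 = 2925 - 3572/2851 = 8335603/2851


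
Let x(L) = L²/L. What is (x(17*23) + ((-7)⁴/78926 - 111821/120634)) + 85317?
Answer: 204007741707365/2380289771 ≈ 85707.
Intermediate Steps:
x(L) = L
(x(17*23) + ((-7)⁴/78926 - 111821/120634)) + 85317 = (17*23 + ((-7)⁴/78926 - 111821/120634)) + 85317 = (391 + (2401*(1/78926) - 111821*1/120634)) + 85317 = (391 + (2401/78926 - 111821/120634)) + 85317 = (391 - 2133985503/2380289771) + 85317 = 928559314958/2380289771 + 85317 = 204007741707365/2380289771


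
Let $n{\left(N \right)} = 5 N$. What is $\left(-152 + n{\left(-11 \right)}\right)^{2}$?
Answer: $42849$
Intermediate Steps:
$\left(-152 + n{\left(-11 \right)}\right)^{2} = \left(-152 + 5 \left(-11\right)\right)^{2} = \left(-152 - 55\right)^{2} = \left(-207\right)^{2} = 42849$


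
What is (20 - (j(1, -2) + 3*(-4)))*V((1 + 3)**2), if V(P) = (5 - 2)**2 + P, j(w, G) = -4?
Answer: 900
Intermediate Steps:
V(P) = 9 + P (V(P) = 3**2 + P = 9 + P)
(20 - (j(1, -2) + 3*(-4)))*V((1 + 3)**2) = (20 - (-4 + 3*(-4)))*(9 + (1 + 3)**2) = (20 - (-4 - 12))*(9 + 4**2) = (20 - 1*(-16))*(9 + 16) = (20 + 16)*25 = 36*25 = 900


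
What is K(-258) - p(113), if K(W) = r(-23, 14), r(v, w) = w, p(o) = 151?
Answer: -137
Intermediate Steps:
K(W) = 14
K(-258) - p(113) = 14 - 1*151 = 14 - 151 = -137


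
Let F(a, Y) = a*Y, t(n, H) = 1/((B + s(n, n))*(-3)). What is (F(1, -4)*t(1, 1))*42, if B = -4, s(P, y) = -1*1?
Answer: -56/5 ≈ -11.200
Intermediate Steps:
s(P, y) = -1
t(n, H) = 1/15 (t(n, H) = 1/(-4 - 1*(-3)) = -1/3/(-5) = -1/5*(-1/3) = 1/15)
F(a, Y) = Y*a
(F(1, -4)*t(1, 1))*42 = (-4*1*(1/15))*42 = -4*1/15*42 = -4/15*42 = -56/5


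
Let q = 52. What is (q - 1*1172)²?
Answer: 1254400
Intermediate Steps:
(q - 1*1172)² = (52 - 1*1172)² = (52 - 1172)² = (-1120)² = 1254400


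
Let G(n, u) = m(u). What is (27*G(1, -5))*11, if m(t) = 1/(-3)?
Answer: -99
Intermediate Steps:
m(t) = -1/3
G(n, u) = -1/3
(27*G(1, -5))*11 = (27*(-1/3))*11 = -9*11 = -99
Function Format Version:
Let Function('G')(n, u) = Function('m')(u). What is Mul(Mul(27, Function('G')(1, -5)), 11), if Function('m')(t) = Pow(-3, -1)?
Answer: -99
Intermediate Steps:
Function('m')(t) = Rational(-1, 3)
Function('G')(n, u) = Rational(-1, 3)
Mul(Mul(27, Function('G')(1, -5)), 11) = Mul(Mul(27, Rational(-1, 3)), 11) = Mul(-9, 11) = -99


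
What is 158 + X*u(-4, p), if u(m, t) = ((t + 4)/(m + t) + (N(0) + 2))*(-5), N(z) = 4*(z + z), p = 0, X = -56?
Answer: 438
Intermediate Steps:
N(z) = 8*z (N(z) = 4*(2*z) = 8*z)
u(m, t) = -10 - 5*(4 + t)/(m + t) (u(m, t) = ((t + 4)/(m + t) + (8*0 + 2))*(-5) = ((4 + t)/(m + t) + (0 + 2))*(-5) = ((4 + t)/(m + t) + 2)*(-5) = (2 + (4 + t)/(m + t))*(-5) = -10 - 5*(4 + t)/(m + t))
158 + X*u(-4, p) = 158 - 280*(-4 - 3*0 - 2*(-4))/(-4 + 0) = 158 - 280*(-4 + 0 + 8)/(-4) = 158 - 280*(-1)*4/4 = 158 - 56*(-5) = 158 + 280 = 438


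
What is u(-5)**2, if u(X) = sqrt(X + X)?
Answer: -10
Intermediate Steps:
u(X) = sqrt(2)*sqrt(X) (u(X) = sqrt(2*X) = sqrt(2)*sqrt(X))
u(-5)**2 = (sqrt(2)*sqrt(-5))**2 = (sqrt(2)*(I*sqrt(5)))**2 = (I*sqrt(10))**2 = -10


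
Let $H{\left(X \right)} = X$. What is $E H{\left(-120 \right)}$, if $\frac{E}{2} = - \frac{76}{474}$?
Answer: $\frac{3040}{79} \approx 38.481$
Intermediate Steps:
$E = - \frac{76}{237}$ ($E = 2 \left(- \frac{76}{474}\right) = 2 \left(\left(-76\right) \frac{1}{474}\right) = 2 \left(- \frac{38}{237}\right) = - \frac{76}{237} \approx -0.32067$)
$E H{\left(-120 \right)} = \left(- \frac{76}{237}\right) \left(-120\right) = \frac{3040}{79}$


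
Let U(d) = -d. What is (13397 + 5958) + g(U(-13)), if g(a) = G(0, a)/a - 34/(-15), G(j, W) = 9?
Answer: 3774802/195 ≈ 19358.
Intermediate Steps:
g(a) = 34/15 + 9/a (g(a) = 9/a - 34/(-15) = 9/a - 34*(-1/15) = 9/a + 34/15 = 34/15 + 9/a)
(13397 + 5958) + g(U(-13)) = (13397 + 5958) + (34/15 + 9/((-1*(-13)))) = 19355 + (34/15 + 9/13) = 19355 + 577/195 = 3774802/195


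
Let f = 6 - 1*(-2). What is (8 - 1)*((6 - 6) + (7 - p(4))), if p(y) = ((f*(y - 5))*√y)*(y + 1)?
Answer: 609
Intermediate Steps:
f = 8 (f = 6 + 2 = 8)
p(y) = √y*(1 + y)*(-40 + 8*y) (p(y) = ((8*(y - 5))*√y)*(y + 1) = ((8*(-5 + y))*√y)*(1 + y) = ((-40 + 8*y)*√y)*(1 + y) = (√y*(-40 + 8*y))*(1 + y) = √y*(1 + y)*(-40 + 8*y))
(8 - 1)*((6 - 6) + (7 - p(4))) = (8 - 1)*((6 - 6) + (7 - 8*√4*(-5 + 4² - 4*4))) = 7*(0 + (7 - 8*2*(-5 + 16 - 16))) = 7*(0 + (7 - 8*2*(-5))) = 7*(0 + (7 - 1*(-80))) = 7*(0 + (7 + 80)) = 7*(0 + 87) = 7*87 = 609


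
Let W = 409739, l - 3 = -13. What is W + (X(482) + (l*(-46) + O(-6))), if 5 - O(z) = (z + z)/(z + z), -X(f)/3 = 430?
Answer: 408913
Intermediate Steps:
l = -10 (l = 3 - 13 = -10)
X(f) = -1290 (X(f) = -3*430 = -1290)
O(z) = 4 (O(z) = 5 - (z + z)/(z + z) = 5 - 2*z/(2*z) = 5 - 2*z*1/(2*z) = 5 - 1*1 = 5 - 1 = 4)
W + (X(482) + (l*(-46) + O(-6))) = 409739 + (-1290 + (-10*(-46) + 4)) = 409739 + (-1290 + (460 + 4)) = 409739 + (-1290 + 464) = 409739 - 826 = 408913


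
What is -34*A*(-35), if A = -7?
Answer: -8330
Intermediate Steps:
-34*A*(-35) = -34*(-7)*(-35) = 238*(-35) = -8330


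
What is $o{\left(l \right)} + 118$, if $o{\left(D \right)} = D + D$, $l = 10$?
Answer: $138$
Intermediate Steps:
$o{\left(D \right)} = 2 D$
$o{\left(l \right)} + 118 = 2 \cdot 10 + 118 = 20 + 118 = 138$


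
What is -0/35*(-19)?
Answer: 0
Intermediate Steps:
-0/35*(-19) = -5*0*(-19) = 0*(-19) = 0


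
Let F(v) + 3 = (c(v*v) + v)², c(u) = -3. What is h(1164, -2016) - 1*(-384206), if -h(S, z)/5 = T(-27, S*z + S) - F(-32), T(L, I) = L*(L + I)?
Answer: -316250429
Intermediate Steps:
F(v) = -3 + (-3 + v)²
T(L, I) = L*(I + L)
h(S, z) = 2465 + 135*S + 135*S*z (h(S, z) = -5*(-27*((S*z + S) - 27) - (-3 + (-3 - 32)²)) = -5*(-27*((S + S*z) - 27) - (-3 + (-35)²)) = -5*(-27*(-27 + S + S*z) - (-3 + 1225)) = -5*((729 - 27*S - 27*S*z) - 1*1222) = -5*((729 - 27*S - 27*S*z) - 1222) = -5*(-493 - 27*S - 27*S*z) = 2465 + 135*S + 135*S*z)
h(1164, -2016) - 1*(-384206) = (2465 + 135*1164*(1 - 2016)) - 1*(-384206) = (2465 + 135*1164*(-2015)) + 384206 = (2465 - 316637100) + 384206 = -316634635 + 384206 = -316250429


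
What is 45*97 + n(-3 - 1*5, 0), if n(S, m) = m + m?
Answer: 4365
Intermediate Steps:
n(S, m) = 2*m
45*97 + n(-3 - 1*5, 0) = 45*97 + 2*0 = 4365 + 0 = 4365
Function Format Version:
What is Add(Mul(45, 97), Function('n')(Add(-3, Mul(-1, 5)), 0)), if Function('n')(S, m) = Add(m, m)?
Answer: 4365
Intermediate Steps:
Function('n')(S, m) = Mul(2, m)
Add(Mul(45, 97), Function('n')(Add(-3, Mul(-1, 5)), 0)) = Add(Mul(45, 97), Mul(2, 0)) = Add(4365, 0) = 4365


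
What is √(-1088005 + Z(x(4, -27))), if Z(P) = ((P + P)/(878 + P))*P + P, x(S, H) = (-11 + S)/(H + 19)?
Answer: 5*I*√34422682496694/28124 ≈ 1043.1*I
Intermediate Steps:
x(S, H) = (-11 + S)/(19 + H)
Z(P) = P + 2*P²/(878 + P) (Z(P) = ((2*P)/(878 + P))*P + P = (2*P/(878 + P))*P + P = 2*P²/(878 + P) + P = P + 2*P²/(878 + P))
√(-1088005 + Z(x(4, -27))) = √(-1088005 + ((-11 + 4)/(19 - 27))*(878 + 3*((-11 + 4)/(19 - 27)))/(878 + (-11 + 4)/(19 - 27))) = √(-1088005 + (-7/(-8))*(878 + 3*(-7/(-8)))/(878 - 7/(-8))) = √(-1088005 + (-⅛*(-7))*(878 + 3*(-⅛*(-7)))/(878 - ⅛*(-7))) = √(-1088005 + 7*(878 + 3*(7/8))/(8*(878 + 7/8))) = √(-1088005 + 7*(878 + 21/8)/(8*(7031/8))) = √(-1088005 + (7/8)*(8/7031)*(7045/8)) = √(-1088005 + 49315/56248) = √(-61198055925/56248) = 5*I*√34422682496694/28124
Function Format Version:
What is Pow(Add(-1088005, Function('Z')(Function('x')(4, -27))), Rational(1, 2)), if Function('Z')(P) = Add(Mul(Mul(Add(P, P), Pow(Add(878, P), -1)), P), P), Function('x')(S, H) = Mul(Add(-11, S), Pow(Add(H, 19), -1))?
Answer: Mul(Rational(5, 28124), I, Pow(34422682496694, Rational(1, 2))) ≈ Mul(1043.1, I)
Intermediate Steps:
Function('x')(S, H) = Mul(Pow(Add(19, H), -1), Add(-11, S)) (Function('x')(S, H) = Mul(Add(-11, S), Pow(Add(19, H), -1)) = Mul(Pow(Add(19, H), -1), Add(-11, S)))
Function('Z')(P) = Add(P, Mul(2, Pow(P, 2), Pow(Add(878, P), -1))) (Function('Z')(P) = Add(Mul(Mul(Mul(2, P), Pow(Add(878, P), -1)), P), P) = Add(Mul(Mul(2, P, Pow(Add(878, P), -1)), P), P) = Add(Mul(2, Pow(P, 2), Pow(Add(878, P), -1)), P) = Add(P, Mul(2, Pow(P, 2), Pow(Add(878, P), -1))))
Pow(Add(-1088005, Function('Z')(Function('x')(4, -27))), Rational(1, 2)) = Pow(Add(-1088005, Mul(Mul(Pow(Add(19, -27), -1), Add(-11, 4)), Pow(Add(878, Mul(Pow(Add(19, -27), -1), Add(-11, 4))), -1), Add(878, Mul(3, Mul(Pow(Add(19, -27), -1), Add(-11, 4)))))), Rational(1, 2)) = Pow(Add(-1088005, Mul(Mul(Pow(-8, -1), -7), Pow(Add(878, Mul(Pow(-8, -1), -7)), -1), Add(878, Mul(3, Mul(Pow(-8, -1), -7))))), Rational(1, 2)) = Pow(Add(-1088005, Mul(Mul(Rational(-1, 8), -7), Pow(Add(878, Mul(Rational(-1, 8), -7)), -1), Add(878, Mul(3, Mul(Rational(-1, 8), -7))))), Rational(1, 2)) = Pow(Add(-1088005, Mul(Rational(7, 8), Pow(Add(878, Rational(7, 8)), -1), Add(878, Mul(3, Rational(7, 8))))), Rational(1, 2)) = Pow(Add(-1088005, Mul(Rational(7, 8), Pow(Rational(7031, 8), -1), Add(878, Rational(21, 8)))), Rational(1, 2)) = Pow(Add(-1088005, Mul(Rational(7, 8), Rational(8, 7031), Rational(7045, 8))), Rational(1, 2)) = Pow(Add(-1088005, Rational(49315, 56248)), Rational(1, 2)) = Pow(Rational(-61198055925, 56248), Rational(1, 2)) = Mul(Rational(5, 28124), I, Pow(34422682496694, Rational(1, 2)))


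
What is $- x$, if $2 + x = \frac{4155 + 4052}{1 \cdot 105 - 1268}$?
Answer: $\frac{10533}{1163} \approx 9.0567$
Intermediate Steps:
$x = - \frac{10533}{1163}$ ($x = -2 + \frac{4155 + 4052}{1 \cdot 105 - 1268} = -2 + \frac{8207}{105 - 1268} = -2 + \frac{8207}{-1163} = -2 + 8207 \left(- \frac{1}{1163}\right) = -2 - \frac{8207}{1163} = - \frac{10533}{1163} \approx -9.0567$)
$- x = \left(-1\right) \left(- \frac{10533}{1163}\right) = \frac{10533}{1163}$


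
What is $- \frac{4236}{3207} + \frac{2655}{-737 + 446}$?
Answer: $- \frac{1083029}{103693} \approx -10.445$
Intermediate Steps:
$- \frac{4236}{3207} + \frac{2655}{-737 + 446} = \left(-4236\right) \frac{1}{3207} + \frac{2655}{-291} = - \frac{1412}{1069} + 2655 \left(- \frac{1}{291}\right) = - \frac{1412}{1069} - \frac{885}{97} = - \frac{1083029}{103693}$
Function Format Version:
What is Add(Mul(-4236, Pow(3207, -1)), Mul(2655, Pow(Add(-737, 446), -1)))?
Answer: Rational(-1083029, 103693) ≈ -10.445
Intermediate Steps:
Add(Mul(-4236, Pow(3207, -1)), Mul(2655, Pow(Add(-737, 446), -1))) = Add(Mul(-4236, Rational(1, 3207)), Mul(2655, Pow(-291, -1))) = Add(Rational(-1412, 1069), Mul(2655, Rational(-1, 291))) = Add(Rational(-1412, 1069), Rational(-885, 97)) = Rational(-1083029, 103693)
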